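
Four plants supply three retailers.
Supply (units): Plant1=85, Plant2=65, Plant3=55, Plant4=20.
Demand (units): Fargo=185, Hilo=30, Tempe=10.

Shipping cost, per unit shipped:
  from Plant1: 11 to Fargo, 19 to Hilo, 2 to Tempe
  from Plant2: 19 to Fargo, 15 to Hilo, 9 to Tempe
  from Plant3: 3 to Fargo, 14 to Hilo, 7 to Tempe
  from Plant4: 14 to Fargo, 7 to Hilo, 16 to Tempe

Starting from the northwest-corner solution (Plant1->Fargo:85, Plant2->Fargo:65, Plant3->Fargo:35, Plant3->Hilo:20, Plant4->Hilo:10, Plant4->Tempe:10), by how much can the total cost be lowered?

450

Current plan cost = 85·11 + 65·19 + 35·3 + 20·14 + 10·7 + 10·16 = 2785.
Optimal plan:
  Plant1 to Fargo: 85 × 11 = 935
  Plant2 to Fargo: 45 × 19 = 855
  Plant2 to Hilo: 10 × 15 = 150
  Plant2 to Tempe: 10 × 9 = 90
  Plant3 to Fargo: 55 × 3 = 165
  Plant4 to Hilo: 20 × 7 = 140
Optimal cost = 2335.
Saving = 2785 − 2335 = 450.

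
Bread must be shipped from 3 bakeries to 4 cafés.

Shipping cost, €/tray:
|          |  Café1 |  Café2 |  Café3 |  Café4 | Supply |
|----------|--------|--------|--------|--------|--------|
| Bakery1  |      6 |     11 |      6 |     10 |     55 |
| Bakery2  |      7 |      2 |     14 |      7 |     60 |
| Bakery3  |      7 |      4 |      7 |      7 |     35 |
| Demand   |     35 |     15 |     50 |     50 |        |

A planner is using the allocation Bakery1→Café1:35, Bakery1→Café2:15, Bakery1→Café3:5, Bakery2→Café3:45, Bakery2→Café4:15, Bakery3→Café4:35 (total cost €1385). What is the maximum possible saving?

465

Current plan cost = 35·6 + 15·11 + 5·6 + 45·14 + 15·7 + 35·7 = €1385.
Optimal plan:
  Bakery1–Café1: 5 × €6 = €30
  Bakery1–Café3: 50 × €6 = €300
  Bakery2–Café1: 30 × €7 = €210
  Bakery2–Café2: 15 × €2 = €30
  Bakery2–Café4: 15 × €7 = €105
  Bakery3–Café4: 35 × €7 = €245
Optimal cost = €920.
Saving = 1385 − 920 = €465.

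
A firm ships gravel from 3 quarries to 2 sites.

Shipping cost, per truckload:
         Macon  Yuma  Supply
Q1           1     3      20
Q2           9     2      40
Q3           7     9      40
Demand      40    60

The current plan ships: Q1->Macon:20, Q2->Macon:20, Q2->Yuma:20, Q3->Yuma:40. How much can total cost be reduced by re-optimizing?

180

Current plan cost = 20·1 + 20·9 + 20·2 + 40·9 = 600.
Optimal plan:
  Q1–Macon: 20 × 1 = 20
  Q2–Yuma: 40 × 2 = 80
  Q3–Macon: 20 × 7 = 140
  Q3–Yuma: 20 × 9 = 180
Optimal cost = 420.
Saving = 600 − 420 = 180.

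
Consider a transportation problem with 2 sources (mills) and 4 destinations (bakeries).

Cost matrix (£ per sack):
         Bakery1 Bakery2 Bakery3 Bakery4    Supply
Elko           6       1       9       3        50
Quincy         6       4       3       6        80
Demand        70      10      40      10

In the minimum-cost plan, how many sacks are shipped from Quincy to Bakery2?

0

The minimum-cost plan:
  Elko→Bakery1: 30 sacks
  Elko→Bakery2: 10 sacks
  Elko→Bakery4: 10 sacks
  Quincy→Bakery1: 40 sacks
  Quincy→Bakery3: 40 sacks
Total cost = £580.
The route Quincy→Bakery2 is not used.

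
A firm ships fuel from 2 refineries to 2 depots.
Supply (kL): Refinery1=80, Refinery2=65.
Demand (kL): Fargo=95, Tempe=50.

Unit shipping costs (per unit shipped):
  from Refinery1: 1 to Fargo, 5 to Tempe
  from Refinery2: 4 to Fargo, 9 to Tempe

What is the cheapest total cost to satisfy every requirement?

A cheapest plan:
  Refinery1–Fargo: 30 × 1 = 30
  Refinery1–Tempe: 50 × 5 = 250
  Refinery2–Fargo: 65 × 4 = 260
Total = 30 + 250 + 260 = 540.

540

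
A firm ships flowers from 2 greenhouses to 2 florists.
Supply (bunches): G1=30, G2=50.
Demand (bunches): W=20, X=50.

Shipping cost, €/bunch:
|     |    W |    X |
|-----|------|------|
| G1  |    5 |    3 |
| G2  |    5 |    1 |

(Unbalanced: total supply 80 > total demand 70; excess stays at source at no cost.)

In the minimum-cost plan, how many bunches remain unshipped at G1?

Minimum-cost shipments:
  G1->W: 20 × €5 = €100
  G2->X: 50 × €1 = €50
Total cost = €150.
G1 ships 20 of its 30, leaving 10.

10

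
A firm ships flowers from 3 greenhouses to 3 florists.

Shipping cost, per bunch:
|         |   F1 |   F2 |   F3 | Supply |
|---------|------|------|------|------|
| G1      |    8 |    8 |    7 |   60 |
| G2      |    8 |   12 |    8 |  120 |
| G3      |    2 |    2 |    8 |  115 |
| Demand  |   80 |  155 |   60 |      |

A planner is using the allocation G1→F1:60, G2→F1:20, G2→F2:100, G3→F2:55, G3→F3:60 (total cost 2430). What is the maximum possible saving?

780

Current plan cost = 60·8 + 20·8 + 100·12 + 55·2 + 60·8 = 2430.
Optimal plan:
  G1->F2: 40 × 8 = 320
  G1->F3: 20 × 7 = 140
  G2->F1: 80 × 8 = 640
  G2->F3: 40 × 8 = 320
  G3->F2: 115 × 2 = 230
Optimal cost = 1650.
Saving = 2430 − 1650 = 780.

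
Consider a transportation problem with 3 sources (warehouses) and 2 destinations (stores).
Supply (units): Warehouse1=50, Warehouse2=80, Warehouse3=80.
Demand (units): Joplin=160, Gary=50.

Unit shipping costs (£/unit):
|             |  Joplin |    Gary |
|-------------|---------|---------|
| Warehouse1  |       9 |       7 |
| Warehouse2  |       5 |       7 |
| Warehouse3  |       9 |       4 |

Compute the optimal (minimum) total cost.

1320

A cheapest plan:
  Warehouse1–Joplin: 50 × £9 = £450
  Warehouse2–Joplin: 80 × £5 = £400
  Warehouse3–Joplin: 30 × £9 = £270
  Warehouse3–Gary: 50 × £4 = £200
Total = 450 + 400 + 270 + 200 = £1320.
(Supply check: Warehouse1 ships 50; Warehouse2 ships 80; Warehouse3 ships 80.)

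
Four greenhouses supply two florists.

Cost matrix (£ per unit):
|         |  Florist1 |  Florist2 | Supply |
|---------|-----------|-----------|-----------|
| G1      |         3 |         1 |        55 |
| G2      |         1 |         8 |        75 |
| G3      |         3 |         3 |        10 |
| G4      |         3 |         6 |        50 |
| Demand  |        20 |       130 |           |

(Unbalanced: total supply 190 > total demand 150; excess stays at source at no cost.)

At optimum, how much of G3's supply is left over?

An optimal plan:
  G1->Florist2: 55 × £1 = £55
  G2->Florist1: 20 × £1 = £20
  G2->Florist2: 15 × £8 = £120
  G3->Florist2: 10 × £3 = £30
  G4->Florist2: 50 × £6 = £300
Total cost = £525.
G3 ships 10 of its 10, leaving 0.

0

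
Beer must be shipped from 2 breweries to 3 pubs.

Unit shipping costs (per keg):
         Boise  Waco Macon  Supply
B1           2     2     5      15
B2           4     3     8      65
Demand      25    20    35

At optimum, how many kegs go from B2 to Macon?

Optimal shipments:
  B1→Macon: 15 kegs
  B2→Boise: 25 kegs
  B2→Waco: 20 kegs
  B2→Macon: 20 kegs
Total cost = 395.
So B2→Macon carries 20 kegs.

20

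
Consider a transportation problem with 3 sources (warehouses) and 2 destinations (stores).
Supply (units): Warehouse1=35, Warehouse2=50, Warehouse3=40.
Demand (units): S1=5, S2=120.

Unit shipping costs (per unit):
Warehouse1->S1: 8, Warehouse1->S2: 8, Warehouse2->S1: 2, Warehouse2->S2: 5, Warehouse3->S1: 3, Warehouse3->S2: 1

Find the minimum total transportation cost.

An optimal shipping plan:
  Warehouse1->S2: 35 × 8 = 280
  Warehouse2->S1: 5 × 2 = 10
  Warehouse2->S2: 45 × 5 = 225
  Warehouse3->S2: 40 × 1 = 40
Total = 280 + 10 + 225 + 40 = 555.

555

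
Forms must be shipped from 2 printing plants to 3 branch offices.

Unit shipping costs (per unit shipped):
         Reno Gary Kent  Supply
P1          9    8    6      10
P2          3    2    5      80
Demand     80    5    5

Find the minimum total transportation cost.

310

A cheapest plan:
  P1 to Gary: 5 × 8 = 40
  P1 to Kent: 5 × 6 = 30
  P2 to Reno: 80 × 3 = 240
Total = 40 + 30 + 240 = 310.
(Supply check: P1 ships 10; P2 ships 80.)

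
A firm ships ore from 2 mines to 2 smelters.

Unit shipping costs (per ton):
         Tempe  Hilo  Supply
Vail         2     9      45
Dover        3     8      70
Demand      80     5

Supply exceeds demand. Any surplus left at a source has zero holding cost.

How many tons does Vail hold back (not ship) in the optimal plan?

Minimum-cost shipments:
  Vail to Tempe: 45 × 2 = 90
  Dover to Tempe: 35 × 3 = 105
  Dover to Hilo: 5 × 8 = 40
Total cost = 235.
Vail ships 45 of its 45, leaving 0.

0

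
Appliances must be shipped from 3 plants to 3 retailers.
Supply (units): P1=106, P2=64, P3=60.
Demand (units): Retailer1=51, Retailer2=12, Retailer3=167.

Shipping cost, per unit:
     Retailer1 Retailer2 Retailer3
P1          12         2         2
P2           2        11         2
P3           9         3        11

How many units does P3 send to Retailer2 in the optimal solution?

12

The minimum-cost plan:
  P1 to Retailer3: 106 × 2 = 212
  P2 to Retailer1: 3 × 2 = 6
  P2 to Retailer3: 61 × 2 = 122
  P3 to Retailer1: 48 × 9 = 432
  P3 to Retailer2: 12 × 3 = 36
Total cost = 808.
So P3→Retailer2 carries 12 units.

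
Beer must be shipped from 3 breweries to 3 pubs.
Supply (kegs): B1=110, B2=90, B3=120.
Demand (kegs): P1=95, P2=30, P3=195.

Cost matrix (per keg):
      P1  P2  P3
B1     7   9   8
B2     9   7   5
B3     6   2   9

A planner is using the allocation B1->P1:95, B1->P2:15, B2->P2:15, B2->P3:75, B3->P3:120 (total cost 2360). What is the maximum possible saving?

Current plan cost = 95·7 + 15·9 + 15·7 + 75·5 + 120·9 = 2360.
Optimal plan:
  B1 to P1: 5 kegs
  B1 to P3: 105 kegs
  B2 to P3: 90 kegs
  B3 to P1: 90 kegs
  B3 to P2: 30 kegs
Optimal cost = 1925.
Saving = 2360 − 1925 = 435.

435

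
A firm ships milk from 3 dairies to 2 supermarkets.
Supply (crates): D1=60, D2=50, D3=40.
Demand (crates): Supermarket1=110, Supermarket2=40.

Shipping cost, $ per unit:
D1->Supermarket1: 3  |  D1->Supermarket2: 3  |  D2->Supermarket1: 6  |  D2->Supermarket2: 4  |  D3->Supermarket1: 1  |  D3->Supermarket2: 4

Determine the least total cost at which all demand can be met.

Optimal allocation:
  D1 to Supermarket1: 60 × $3 = $180
  D2 to Supermarket1: 10 × $6 = $60
  D2 to Supermarket2: 40 × $4 = $160
  D3 to Supermarket1: 40 × $1 = $40
Total = 180 + 60 + 160 + 40 = $440.
(Supply check: D1 ships 60; D2 ships 50; D3 ships 40.)

440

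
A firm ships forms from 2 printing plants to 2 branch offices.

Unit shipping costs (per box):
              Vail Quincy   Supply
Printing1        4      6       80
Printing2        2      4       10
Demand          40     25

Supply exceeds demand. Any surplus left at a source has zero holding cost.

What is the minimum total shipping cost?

290

Optimal allocation:
  Printing1 to Vail: 30 boxes
  Printing1 to Quincy: 25 boxes
  Printing2 to Vail: 10 boxes
Total cost = 290.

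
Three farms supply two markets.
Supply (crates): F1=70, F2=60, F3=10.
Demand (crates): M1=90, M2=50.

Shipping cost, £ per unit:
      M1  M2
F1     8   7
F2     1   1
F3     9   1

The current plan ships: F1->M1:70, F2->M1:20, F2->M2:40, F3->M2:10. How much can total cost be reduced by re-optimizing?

40

Current plan cost = 70·8 + 20·1 + 40·1 + 10·1 = £630.
Optimal plan:
  F1->M1: 30 crates
  F1->M2: 40 crates
  F2->M1: 60 crates
  F3->M2: 10 crates
Optimal cost = £590.
Saving = 630 − 590 = £40.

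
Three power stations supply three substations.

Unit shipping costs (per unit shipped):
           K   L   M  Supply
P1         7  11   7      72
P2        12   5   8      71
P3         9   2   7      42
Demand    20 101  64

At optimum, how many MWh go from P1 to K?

20

Solving gives:
  P1–K: 20 MWh
  P1–M: 52 MWh
  P2–L: 59 MWh
  P2–M: 12 MWh
  P3–L: 42 MWh
Total cost = 979.
So P1→K carries 20 MWh.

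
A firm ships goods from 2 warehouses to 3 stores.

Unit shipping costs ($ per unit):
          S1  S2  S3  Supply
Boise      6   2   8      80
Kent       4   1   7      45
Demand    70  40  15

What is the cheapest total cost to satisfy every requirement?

530

A cheapest plan:
  Boise->S1: 25 × $6 = $150
  Boise->S2: 40 × $2 = $80
  Boise->S3: 15 × $8 = $120
  Kent->S1: 45 × $4 = $180
Total = 150 + 80 + 120 + 180 = $530.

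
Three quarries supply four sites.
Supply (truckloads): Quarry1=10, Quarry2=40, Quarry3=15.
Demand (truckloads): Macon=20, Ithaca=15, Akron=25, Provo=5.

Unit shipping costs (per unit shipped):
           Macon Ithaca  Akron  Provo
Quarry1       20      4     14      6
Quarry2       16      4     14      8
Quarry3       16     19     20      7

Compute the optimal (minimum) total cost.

760

A cheapest plan:
  Quarry1–Ithaca: 5 × 4 = 20
  Quarry1–Provo: 5 × 6 = 30
  Quarry2–Macon: 5 × 16 = 80
  Quarry2–Ithaca: 10 × 4 = 40
  Quarry2–Akron: 25 × 14 = 350
  Quarry3–Macon: 15 × 16 = 240
Total = 20 + 30 + 80 + 40 + 350 + 240 = 760.
(Supply check: Quarry1 ships 10; Quarry2 ships 40; Quarry3 ships 15.)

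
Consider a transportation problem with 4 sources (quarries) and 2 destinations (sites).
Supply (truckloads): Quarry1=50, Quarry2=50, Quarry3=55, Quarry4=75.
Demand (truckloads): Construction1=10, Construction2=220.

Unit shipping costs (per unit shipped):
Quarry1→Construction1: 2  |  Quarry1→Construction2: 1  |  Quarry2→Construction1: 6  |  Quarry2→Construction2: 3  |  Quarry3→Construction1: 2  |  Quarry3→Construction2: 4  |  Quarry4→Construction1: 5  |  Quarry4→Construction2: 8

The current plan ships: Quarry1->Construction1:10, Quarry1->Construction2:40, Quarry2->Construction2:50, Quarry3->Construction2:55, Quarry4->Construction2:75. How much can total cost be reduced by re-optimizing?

Current plan cost = 10·2 + 40·1 + 50·3 + 55·4 + 75·8 = 1030.
Optimal plan:
  Quarry1–Construction2: 50 × 1 = 50
  Quarry2–Construction2: 50 × 3 = 150
  Quarry3–Construction2: 55 × 4 = 220
  Quarry4–Construction1: 10 × 5 = 50
  Quarry4–Construction2: 65 × 8 = 520
Optimal cost = 990.
Saving = 1030 − 990 = 40.

40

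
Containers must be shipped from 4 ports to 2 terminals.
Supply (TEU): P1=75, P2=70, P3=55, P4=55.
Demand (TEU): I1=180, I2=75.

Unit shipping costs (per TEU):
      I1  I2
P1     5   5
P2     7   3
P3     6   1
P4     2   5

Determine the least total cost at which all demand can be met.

Optimal allocation:
  P1→I1: 75 TEU
  P2→I1: 50 TEU
  P2→I2: 20 TEU
  P3→I2: 55 TEU
  P4→I1: 55 TEU
Total cost = 950.

950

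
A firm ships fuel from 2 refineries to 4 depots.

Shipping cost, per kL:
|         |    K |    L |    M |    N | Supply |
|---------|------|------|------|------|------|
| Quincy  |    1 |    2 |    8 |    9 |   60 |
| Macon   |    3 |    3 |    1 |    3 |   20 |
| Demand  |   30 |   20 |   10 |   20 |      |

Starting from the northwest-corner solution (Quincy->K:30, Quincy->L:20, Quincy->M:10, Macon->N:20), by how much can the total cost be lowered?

Current plan cost = 30·1 + 20·2 + 10·8 + 20·3 = 210.
Optimal plan:
  Quincy–K: 30 × 1 = 30
  Quincy–L: 20 × 2 = 40
  Quincy–N: 10 × 9 = 90
  Macon–M: 10 × 1 = 10
  Macon–N: 10 × 3 = 30
Optimal cost = 200.
Saving = 210 − 200 = 10.

10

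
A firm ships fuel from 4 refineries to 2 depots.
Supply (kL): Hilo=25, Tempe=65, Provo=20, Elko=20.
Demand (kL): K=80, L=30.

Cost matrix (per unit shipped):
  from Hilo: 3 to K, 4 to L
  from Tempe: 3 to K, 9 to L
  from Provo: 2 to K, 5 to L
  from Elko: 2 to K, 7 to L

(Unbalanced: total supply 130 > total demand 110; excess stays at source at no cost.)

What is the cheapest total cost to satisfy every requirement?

An optimal shipping plan:
  Hilo–L: 25 kL
  Tempe–K: 45 kL
  Provo–K: 15 kL
  Provo–L: 5 kL
  Elko–K: 20 kL
Total cost = 330.

330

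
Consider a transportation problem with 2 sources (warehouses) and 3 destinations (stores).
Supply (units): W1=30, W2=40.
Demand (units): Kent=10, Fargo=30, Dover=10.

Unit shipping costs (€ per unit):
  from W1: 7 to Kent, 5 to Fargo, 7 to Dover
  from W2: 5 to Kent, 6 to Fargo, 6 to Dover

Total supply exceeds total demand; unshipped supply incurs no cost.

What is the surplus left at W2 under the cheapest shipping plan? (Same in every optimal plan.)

20

An optimal plan:
  W1–Fargo: 30 × €5 = €150
  W2–Kent: 10 × €5 = €50
  W2–Dover: 10 × €6 = €60
Total cost = €260.
W2 ships 20 of its 40, leaving 20.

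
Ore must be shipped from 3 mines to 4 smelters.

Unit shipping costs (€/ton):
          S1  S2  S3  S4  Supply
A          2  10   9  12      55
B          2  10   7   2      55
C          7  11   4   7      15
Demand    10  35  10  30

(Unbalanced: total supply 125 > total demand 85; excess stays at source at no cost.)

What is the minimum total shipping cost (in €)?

470

A cheapest plan:
  A→S1: 10 × €2 = €20
  A→S2: 10 × €10 = €100
  B→S2: 25 × €10 = €250
  B→S4: 30 × €2 = €60
  C→S3: 10 × €4 = €40
Total = 20 + 100 + 250 + 60 + 40 = €470.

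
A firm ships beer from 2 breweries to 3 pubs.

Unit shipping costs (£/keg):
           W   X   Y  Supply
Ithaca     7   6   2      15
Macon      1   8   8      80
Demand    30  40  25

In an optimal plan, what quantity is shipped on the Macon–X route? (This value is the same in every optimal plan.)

Optimal shipments:
  Ithaca→Y: 15 × £2 = £30
  Macon→W: 30 × £1 = £30
  Macon→X: 40 × £8 = £320
  Macon→Y: 10 × £8 = £80
Total cost = £460.
So Macon→X carries 40 kegs.

40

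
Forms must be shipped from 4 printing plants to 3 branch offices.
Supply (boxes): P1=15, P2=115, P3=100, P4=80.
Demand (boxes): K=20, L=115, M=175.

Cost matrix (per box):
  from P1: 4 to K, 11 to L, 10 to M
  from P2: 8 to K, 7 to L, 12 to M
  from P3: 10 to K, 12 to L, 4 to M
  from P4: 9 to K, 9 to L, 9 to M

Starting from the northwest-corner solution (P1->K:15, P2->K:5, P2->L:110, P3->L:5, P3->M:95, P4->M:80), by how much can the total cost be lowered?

Current plan cost = 15·4 + 5·8 + 110·7 + 5·12 + 95·4 + 80·9 = 2030.
Optimal plan:
  P1–K: 15 × 4 = 60
  P2–L: 115 × 7 = 805
  P3–M: 100 × 4 = 400
  P4–K: 5 × 9 = 45
  P4–M: 75 × 9 = 675
Optimal cost = 1985.
Saving = 2030 − 1985 = 45.

45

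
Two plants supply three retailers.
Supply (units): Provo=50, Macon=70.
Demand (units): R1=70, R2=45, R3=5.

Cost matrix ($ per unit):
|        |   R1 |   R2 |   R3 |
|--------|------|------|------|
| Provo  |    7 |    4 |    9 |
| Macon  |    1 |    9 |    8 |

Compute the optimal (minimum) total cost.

A cheapest plan:
  Provo->R2: 45 × $4 = $180
  Provo->R3: 5 × $9 = $45
  Macon->R1: 70 × $1 = $70
Total = 180 + 45 + 70 = $295.

295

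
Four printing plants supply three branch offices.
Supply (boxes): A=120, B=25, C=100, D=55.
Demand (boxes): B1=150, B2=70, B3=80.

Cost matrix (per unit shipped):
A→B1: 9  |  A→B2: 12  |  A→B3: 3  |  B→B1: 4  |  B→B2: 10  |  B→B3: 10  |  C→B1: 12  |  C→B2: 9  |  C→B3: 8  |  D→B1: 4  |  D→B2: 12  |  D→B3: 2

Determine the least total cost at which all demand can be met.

Optimal allocation:
  A→B1: 40 × 9 = 360
  A→B3: 80 × 3 = 240
  B→B1: 25 × 4 = 100
  C→B1: 30 × 12 = 360
  C→B2: 70 × 9 = 630
  D→B1: 55 × 4 = 220
Total = 360 + 240 + 100 + 360 + 630 + 220 = 1910.

1910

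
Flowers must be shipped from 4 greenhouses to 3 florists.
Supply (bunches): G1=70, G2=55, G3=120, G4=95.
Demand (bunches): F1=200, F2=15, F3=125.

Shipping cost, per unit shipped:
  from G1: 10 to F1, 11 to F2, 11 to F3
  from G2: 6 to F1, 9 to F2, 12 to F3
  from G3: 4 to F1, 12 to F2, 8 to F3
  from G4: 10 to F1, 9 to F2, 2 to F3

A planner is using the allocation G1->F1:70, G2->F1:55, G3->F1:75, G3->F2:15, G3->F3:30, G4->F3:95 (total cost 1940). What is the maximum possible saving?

195

Current plan cost = 70·10 + 55·6 + 75·4 + 15·12 + 30·8 + 95·2 = 1940.
Optimal plan:
  G1–F1: 25 bunches
  G1–F2: 15 bunches
  G1–F3: 30 bunches
  G2–F1: 55 bunches
  G3–F1: 120 bunches
  G4–F3: 95 bunches
Optimal cost = 1745.
Saving = 1940 − 1745 = 195.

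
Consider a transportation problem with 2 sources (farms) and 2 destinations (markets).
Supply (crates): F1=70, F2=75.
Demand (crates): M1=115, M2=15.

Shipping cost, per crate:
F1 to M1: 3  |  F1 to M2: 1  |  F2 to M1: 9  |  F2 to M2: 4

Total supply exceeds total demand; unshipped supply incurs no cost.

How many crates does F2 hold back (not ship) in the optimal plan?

15

Minimum-cost shipments:
  F1->M1: 70 crates
  F2->M1: 45 crates
  F2->M2: 15 crates
Total cost = 675.
F2 ships 60 of its 75, leaving 15.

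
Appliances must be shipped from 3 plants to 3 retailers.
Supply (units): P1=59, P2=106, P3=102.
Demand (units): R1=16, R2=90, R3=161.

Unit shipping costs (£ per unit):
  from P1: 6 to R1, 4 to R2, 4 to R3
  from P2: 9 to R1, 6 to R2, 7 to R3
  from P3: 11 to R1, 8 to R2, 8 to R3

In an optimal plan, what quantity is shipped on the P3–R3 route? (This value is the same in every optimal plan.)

Solving gives:
  P1 to R3: 59 × £4 = £236
  P2 to R1: 16 × £9 = £144
  P2 to R2: 90 × £6 = £540
  P3 to R3: 102 × £8 = £816
Total cost = £1736.
So P3→R3 carries 102 units.

102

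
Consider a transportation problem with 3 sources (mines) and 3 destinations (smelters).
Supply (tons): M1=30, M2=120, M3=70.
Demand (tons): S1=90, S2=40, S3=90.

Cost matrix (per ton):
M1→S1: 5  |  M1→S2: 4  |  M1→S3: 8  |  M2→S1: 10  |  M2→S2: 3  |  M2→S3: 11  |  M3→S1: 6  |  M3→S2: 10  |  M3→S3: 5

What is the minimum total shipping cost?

An optimal shipping plan:
  M1–S1: 30 × 5 = 150
  M2–S1: 60 × 10 = 600
  M2–S2: 40 × 3 = 120
  M2–S3: 20 × 11 = 220
  M3–S3: 70 × 5 = 350
Total = 150 + 600 + 120 + 220 + 350 = 1440.

1440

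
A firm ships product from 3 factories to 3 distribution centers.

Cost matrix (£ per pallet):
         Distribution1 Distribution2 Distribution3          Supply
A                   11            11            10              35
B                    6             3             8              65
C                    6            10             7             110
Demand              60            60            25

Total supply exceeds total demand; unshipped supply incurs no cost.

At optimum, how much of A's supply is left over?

Minimum-cost shipments:
  B->Distribution1: 5 pallets
  B->Distribution2: 60 pallets
  C->Distribution1: 55 pallets
  C->Distribution3: 25 pallets
Total cost = £715.
A ships 0 of its 35, leaving 35.

35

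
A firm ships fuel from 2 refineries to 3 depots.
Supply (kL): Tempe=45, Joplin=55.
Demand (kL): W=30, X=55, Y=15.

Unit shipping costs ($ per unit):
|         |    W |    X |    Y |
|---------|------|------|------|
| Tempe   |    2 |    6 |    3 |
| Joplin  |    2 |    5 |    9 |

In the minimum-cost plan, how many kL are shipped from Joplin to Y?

0

The minimum-cost plan:
  Tempe->W: 30 × $2 = $60
  Tempe->Y: 15 × $3 = $45
  Joplin->X: 55 × $5 = $275
Total cost = $380.
The route Joplin→Y is not used.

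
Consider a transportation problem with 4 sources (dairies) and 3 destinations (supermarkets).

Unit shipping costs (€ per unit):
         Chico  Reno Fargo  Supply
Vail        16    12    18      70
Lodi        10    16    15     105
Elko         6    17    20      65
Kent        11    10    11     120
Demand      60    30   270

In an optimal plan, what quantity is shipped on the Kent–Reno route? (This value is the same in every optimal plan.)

The minimum-cost plan:
  Vail–Reno: 30 crates
  Vail–Fargo: 40 crates
  Lodi–Fargo: 105 crates
  Elko–Chico: 60 crates
  Elko–Fargo: 5 crates
  Kent–Fargo: 120 crates
Total cost = €4435.
The route Kent→Reno is not used.

0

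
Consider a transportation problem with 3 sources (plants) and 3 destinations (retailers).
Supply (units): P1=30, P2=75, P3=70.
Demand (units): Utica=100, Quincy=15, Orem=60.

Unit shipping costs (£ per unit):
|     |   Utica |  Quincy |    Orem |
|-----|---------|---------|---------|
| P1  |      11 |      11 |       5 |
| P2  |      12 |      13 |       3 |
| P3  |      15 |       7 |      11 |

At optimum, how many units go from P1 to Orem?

0

Solving gives:
  P1 to Utica: 30 × £11 = £330
  P2 to Utica: 15 × £12 = £180
  P2 to Orem: 60 × £3 = £180
  P3 to Utica: 55 × £15 = £825
  P3 to Quincy: 15 × £7 = £105
Total cost = £1620.
The route P1→Orem is not used.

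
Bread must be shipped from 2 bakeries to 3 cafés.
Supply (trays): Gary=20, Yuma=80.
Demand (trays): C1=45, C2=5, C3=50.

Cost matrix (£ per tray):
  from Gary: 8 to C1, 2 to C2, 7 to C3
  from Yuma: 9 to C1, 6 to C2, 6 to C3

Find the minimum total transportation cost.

A cheapest plan:
  Gary→C1: 15 × £8 = £120
  Gary→C2: 5 × £2 = £10
  Yuma→C1: 30 × £9 = £270
  Yuma→C3: 50 × £6 = £300
Total = 120 + 10 + 270 + 300 = £700.

700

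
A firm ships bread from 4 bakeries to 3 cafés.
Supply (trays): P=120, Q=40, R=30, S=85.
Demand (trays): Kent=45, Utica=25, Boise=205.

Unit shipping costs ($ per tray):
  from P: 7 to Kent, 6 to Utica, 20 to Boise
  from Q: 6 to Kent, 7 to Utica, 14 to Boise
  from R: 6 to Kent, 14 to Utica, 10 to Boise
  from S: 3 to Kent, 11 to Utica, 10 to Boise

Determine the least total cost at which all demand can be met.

3175

A cheapest plan:
  P–Kent: 45 × $7 = $315
  P–Utica: 25 × $6 = $150
  P–Boise: 50 × $20 = $1000
  Q–Boise: 40 × $14 = $560
  R–Boise: 30 × $10 = $300
  S–Boise: 85 × $10 = $850
Total = 315 + 150 + 1000 + 560 + 300 + 850 = $3175.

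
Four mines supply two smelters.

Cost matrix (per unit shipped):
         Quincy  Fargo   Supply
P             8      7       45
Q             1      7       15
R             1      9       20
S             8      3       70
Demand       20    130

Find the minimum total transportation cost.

650

One minimum-cost allocation:
  P–Fargo: 45 × 7 = 315
  Q–Fargo: 15 × 7 = 105
  R–Quincy: 20 × 1 = 20
  S–Fargo: 70 × 3 = 210
Total = 315 + 105 + 20 + 210 = 650.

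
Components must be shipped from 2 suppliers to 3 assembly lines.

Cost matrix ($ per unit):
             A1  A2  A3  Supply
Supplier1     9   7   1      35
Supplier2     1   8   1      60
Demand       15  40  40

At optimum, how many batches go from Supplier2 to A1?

The minimum-cost plan:
  Supplier1 to A2: 35 × $7 = $245
  Supplier2 to A1: 15 × $1 = $15
  Supplier2 to A2: 5 × $8 = $40
  Supplier2 to A3: 40 × $1 = $40
Total cost = $340.
So Supplier2→A1 carries 15 batches.

15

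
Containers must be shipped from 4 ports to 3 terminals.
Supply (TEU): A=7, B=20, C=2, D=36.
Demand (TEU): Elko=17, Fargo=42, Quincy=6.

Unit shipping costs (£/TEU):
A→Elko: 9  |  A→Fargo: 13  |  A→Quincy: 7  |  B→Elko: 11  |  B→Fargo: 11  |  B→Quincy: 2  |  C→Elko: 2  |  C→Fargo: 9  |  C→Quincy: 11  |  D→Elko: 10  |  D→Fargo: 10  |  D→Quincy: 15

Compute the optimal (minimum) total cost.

One minimum-cost allocation:
  A→Elko: 7 TEU
  B→Elko: 8 TEU
  B→Fargo: 6 TEU
  B→Quincy: 6 TEU
  C→Elko: 2 TEU
  D→Fargo: 36 TEU
Total cost = £593.

593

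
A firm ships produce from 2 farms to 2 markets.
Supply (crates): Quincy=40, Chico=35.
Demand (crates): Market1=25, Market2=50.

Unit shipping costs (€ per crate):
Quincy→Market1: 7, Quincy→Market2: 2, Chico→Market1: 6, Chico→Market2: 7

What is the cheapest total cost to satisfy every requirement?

300

One minimum-cost allocation:
  Quincy–Market2: 40 × €2 = €80
  Chico–Market1: 25 × €6 = €150
  Chico–Market2: 10 × €7 = €70
Total = 80 + 150 + 70 = €300.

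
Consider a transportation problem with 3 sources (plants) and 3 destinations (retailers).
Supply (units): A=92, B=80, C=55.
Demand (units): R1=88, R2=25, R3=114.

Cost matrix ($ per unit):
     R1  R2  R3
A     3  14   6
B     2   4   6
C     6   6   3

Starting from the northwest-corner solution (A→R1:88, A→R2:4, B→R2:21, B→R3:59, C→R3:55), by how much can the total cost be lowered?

Current plan cost = 88·3 + 4·14 + 21·4 + 59·6 + 55·3 = $923.
Optimal plan:
  A->R1: 33 units
  A->R3: 59 units
  B->R1: 55 units
  B->R2: 25 units
  C->R3: 55 units
Optimal cost = $828.
Saving = 923 − 828 = $95.

95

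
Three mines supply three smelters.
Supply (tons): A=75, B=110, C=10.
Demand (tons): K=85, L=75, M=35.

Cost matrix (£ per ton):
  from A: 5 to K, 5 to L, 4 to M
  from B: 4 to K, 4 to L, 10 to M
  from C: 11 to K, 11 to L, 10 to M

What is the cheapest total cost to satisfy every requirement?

Optimal allocation:
  A→L: 40 tons
  A→M: 35 tons
  B→K: 75 tons
  B→L: 35 tons
  C→K: 10 tons
Total cost = £890.

890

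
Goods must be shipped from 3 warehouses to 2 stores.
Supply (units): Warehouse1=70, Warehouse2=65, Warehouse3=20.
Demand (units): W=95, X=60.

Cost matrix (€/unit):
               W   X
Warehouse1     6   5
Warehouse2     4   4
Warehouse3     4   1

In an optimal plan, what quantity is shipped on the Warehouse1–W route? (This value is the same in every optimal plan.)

30

Optimal shipments:
  Warehouse1->W: 30 units
  Warehouse1->X: 40 units
  Warehouse2->W: 65 units
  Warehouse3->X: 20 units
Total cost = €660.
So Warehouse1→W carries 30 units.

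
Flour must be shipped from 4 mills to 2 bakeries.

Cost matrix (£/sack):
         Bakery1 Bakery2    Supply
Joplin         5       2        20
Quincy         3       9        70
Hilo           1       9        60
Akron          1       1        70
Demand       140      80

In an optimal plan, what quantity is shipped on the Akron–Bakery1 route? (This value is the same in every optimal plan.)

Optimal shipments:
  Joplin–Bakery2: 20 × £2 = £40
  Quincy–Bakery1: 70 × £3 = £210
  Hilo–Bakery1: 60 × £1 = £60
  Akron–Bakery1: 10 × £1 = £10
  Akron–Bakery2: 60 × £1 = £60
Total cost = £380.
So Akron→Bakery1 carries 10 sacks.

10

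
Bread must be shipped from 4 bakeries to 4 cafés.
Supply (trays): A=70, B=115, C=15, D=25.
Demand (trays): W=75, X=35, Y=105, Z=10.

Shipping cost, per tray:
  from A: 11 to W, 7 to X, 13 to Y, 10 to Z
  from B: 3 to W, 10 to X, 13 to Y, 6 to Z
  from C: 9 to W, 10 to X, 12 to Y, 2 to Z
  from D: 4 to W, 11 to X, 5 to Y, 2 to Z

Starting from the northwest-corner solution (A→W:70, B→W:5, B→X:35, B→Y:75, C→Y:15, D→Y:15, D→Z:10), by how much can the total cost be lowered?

Current plan cost = 70·11 + 5·3 + 35·10 + 75·13 + 15·12 + 15·5 + 10·2 = 2385.
Optimal plan:
  A–X: 35 trays
  A–Y: 35 trays
  B–W: 75 trays
  B–Y: 40 trays
  C–Y: 5 trays
  C–Z: 10 trays
  D–Y: 25 trays
Optimal cost = 1650.
Saving = 2385 − 1650 = 735.

735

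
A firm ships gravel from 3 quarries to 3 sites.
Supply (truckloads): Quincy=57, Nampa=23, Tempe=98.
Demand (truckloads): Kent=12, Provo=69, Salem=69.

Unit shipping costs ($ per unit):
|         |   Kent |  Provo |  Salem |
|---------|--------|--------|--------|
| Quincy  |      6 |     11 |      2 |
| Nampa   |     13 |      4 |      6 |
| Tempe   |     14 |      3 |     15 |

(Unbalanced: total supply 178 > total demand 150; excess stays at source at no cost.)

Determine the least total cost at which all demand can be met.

517

A cheapest plan:
  Quincy to Kent: 11 × $6 = $66
  Quincy to Salem: 46 × $2 = $92
  Nampa to Salem: 23 × $6 = $138
  Tempe to Kent: 1 × $14 = $14
  Tempe to Provo: 69 × $3 = $207
Total = 66 + 92 + 138 + 14 + 207 = $517.
(Supply check: Quincy ships 57; Nampa ships 23; Tempe ships 70.)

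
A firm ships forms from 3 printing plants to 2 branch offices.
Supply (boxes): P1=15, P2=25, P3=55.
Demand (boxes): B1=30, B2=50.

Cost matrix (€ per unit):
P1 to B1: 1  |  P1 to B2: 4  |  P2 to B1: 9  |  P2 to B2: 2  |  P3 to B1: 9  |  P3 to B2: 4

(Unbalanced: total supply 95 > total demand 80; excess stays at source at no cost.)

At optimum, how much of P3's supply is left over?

An optimal plan:
  P1 to B1: 15 × €1 = €15
  P2 to B2: 25 × €2 = €50
  P3 to B1: 15 × €9 = €135
  P3 to B2: 25 × €4 = €100
Total cost = €300.
P3 ships 40 of its 55, leaving 15.

15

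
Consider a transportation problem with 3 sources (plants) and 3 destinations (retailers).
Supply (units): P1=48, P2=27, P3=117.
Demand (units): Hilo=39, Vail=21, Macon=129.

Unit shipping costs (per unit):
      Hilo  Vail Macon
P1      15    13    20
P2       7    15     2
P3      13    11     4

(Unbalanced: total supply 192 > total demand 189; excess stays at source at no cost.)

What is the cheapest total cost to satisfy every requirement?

A cheapest plan:
  P1–Hilo: 24 × 15 = 360
  P1–Vail: 21 × 13 = 273
  P2–Hilo: 15 × 7 = 105
  P2–Macon: 12 × 2 = 24
  P3–Macon: 117 × 4 = 468
Total = 360 + 273 + 105 + 24 + 468 = 1230.

1230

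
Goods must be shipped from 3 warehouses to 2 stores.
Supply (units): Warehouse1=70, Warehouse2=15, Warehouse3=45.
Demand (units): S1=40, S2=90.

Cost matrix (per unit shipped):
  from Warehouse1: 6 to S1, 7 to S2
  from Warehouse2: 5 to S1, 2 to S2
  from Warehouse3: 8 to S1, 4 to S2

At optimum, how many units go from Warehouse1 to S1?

Optimal shipments:
  Warehouse1 to S1: 40 units
  Warehouse1 to S2: 30 units
  Warehouse2 to S2: 15 units
  Warehouse3 to S2: 45 units
Total cost = 660.
So Warehouse1→S1 carries 40 units.

40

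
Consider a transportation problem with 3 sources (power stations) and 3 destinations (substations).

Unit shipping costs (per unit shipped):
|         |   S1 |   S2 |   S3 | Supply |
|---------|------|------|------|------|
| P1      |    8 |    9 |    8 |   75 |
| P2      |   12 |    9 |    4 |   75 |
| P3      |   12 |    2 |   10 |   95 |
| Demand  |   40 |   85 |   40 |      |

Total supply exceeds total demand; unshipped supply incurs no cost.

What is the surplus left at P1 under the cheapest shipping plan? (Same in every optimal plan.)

An optimal plan:
  P1–S1: 40 MWh
  P2–S3: 40 MWh
  P3–S2: 85 MWh
Total cost = 650.
P1 ships 40 of its 75, leaving 35.

35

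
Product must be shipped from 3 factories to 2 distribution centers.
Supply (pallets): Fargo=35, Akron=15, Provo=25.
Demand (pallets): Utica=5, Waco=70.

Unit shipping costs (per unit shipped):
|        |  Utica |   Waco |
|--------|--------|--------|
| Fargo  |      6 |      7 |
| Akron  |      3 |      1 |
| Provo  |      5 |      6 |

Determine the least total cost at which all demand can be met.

405

An optimal shipping plan:
  Fargo–Utica: 5 × 6 = 30
  Fargo–Waco: 30 × 7 = 210
  Akron–Waco: 15 × 1 = 15
  Provo–Waco: 25 × 6 = 150
Total = 30 + 210 + 15 + 150 = 405.
(Supply check: Fargo ships 35; Akron ships 15; Provo ships 25.)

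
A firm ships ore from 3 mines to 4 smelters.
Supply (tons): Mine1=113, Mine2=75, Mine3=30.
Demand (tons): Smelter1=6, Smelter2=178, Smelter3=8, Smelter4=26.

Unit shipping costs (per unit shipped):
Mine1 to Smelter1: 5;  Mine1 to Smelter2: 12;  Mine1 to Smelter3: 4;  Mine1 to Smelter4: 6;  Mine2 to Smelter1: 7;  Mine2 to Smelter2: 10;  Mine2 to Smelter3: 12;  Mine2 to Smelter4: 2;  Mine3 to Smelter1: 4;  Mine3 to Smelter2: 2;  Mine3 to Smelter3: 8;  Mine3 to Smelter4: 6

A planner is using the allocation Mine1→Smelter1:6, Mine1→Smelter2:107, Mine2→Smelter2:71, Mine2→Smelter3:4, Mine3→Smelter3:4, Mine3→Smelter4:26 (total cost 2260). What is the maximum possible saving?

Current plan cost = 6·5 + 107·12 + 71·10 + 4·12 + 4·8 + 26·6 = 2260.
Optimal plan:
  Mine1→Smelter1: 6 × 5 = 30
  Mine1→Smelter2: 99 × 12 = 1188
  Mine1→Smelter3: 8 × 4 = 32
  Mine2→Smelter2: 49 × 10 = 490
  Mine2→Smelter4: 26 × 2 = 52
  Mine3→Smelter2: 30 × 2 = 60
Optimal cost = 1852.
Saving = 2260 − 1852 = 408.

408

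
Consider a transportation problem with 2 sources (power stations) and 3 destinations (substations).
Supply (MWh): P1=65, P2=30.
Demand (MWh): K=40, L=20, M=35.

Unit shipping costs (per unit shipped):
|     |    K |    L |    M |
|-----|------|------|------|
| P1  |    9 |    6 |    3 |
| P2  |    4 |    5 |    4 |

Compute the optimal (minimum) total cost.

435

A cheapest plan:
  P1–K: 10 × 9 = 90
  P1–L: 20 × 6 = 120
  P1–M: 35 × 3 = 105
  P2–K: 30 × 4 = 120
Total = 90 + 120 + 105 + 120 = 435.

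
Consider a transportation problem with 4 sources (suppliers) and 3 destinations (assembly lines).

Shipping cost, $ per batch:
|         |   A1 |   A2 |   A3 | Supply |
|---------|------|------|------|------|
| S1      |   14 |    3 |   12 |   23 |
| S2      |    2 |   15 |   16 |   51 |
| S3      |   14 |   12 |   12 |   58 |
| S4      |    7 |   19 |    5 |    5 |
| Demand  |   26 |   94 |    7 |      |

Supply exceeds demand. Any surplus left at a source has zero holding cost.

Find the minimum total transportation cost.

1067

An optimal shipping plan:
  S1 to A2: 23 × $3 = $69
  S2 to A1: 26 × $2 = $52
  S2 to A2: 15 × $15 = $225
  S3 to A2: 56 × $12 = $672
  S3 to A3: 2 × $12 = $24
  S4 to A3: 5 × $5 = $25
Total = 69 + 52 + 225 + 672 + 24 + 25 = $1067.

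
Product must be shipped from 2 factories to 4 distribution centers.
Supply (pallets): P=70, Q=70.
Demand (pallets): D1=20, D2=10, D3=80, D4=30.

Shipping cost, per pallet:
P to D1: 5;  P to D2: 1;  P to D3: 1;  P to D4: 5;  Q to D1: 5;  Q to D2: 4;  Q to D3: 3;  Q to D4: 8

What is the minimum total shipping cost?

440

An optimal shipping plan:
  P→D2: 10 × 1 = 10
  P→D3: 30 × 1 = 30
  P→D4: 30 × 5 = 150
  Q→D1: 20 × 5 = 100
  Q→D3: 50 × 3 = 150
Total = 10 + 30 + 150 + 100 + 150 = 440.
(Supply check: P ships 70; Q ships 70.)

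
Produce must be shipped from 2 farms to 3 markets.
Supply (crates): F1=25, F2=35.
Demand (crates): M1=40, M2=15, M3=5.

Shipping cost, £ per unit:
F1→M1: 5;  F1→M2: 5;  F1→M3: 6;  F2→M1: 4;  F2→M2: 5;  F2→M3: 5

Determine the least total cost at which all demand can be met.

A cheapest plan:
  F1–M1: 5 × £5 = £25
  F1–M2: 15 × £5 = £75
  F1–M3: 5 × £6 = £30
  F2–M1: 35 × £4 = £140
Total = 25 + 75 + 30 + 140 = £270.
(Supply check: F1 ships 25; F2 ships 35.)

270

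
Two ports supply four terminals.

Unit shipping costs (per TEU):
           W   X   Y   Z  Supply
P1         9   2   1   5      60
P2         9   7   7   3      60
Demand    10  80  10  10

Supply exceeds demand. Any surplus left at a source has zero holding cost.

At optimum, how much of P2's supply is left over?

10

Minimum-cost shipments:
  P1 to X: 50 × 2 = 100
  P1 to Y: 10 × 1 = 10
  P2 to W: 10 × 9 = 90
  P2 to X: 30 × 7 = 210
  P2 to Z: 10 × 3 = 30
Total cost = 440.
P2 ships 50 of its 60, leaving 10.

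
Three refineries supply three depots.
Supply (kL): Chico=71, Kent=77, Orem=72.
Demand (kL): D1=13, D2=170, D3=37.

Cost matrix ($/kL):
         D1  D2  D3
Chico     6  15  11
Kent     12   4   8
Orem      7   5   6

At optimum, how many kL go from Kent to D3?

0

Solving gives:
  Chico->D1: 13 × $6 = $78
  Chico->D2: 21 × $15 = $315
  Chico->D3: 37 × $11 = $407
  Kent->D2: 77 × $4 = $308
  Orem->D2: 72 × $5 = $360
Total cost = $1468.
The route Kent→D3 is not used.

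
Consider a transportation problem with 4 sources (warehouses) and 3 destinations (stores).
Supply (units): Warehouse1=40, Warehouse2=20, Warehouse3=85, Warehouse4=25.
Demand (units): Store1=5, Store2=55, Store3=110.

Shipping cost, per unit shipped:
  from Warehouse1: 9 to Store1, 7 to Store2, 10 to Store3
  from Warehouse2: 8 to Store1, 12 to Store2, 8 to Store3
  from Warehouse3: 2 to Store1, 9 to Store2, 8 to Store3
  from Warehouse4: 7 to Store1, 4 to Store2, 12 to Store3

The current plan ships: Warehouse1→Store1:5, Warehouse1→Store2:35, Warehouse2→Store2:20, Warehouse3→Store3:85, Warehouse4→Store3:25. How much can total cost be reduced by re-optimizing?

290

Current plan cost = 5·9 + 35·7 + 20·12 + 85·8 + 25·12 = 1510.
Optimal plan:
  Warehouse1->Store2: 30 units
  Warehouse1->Store3: 10 units
  Warehouse2->Store3: 20 units
  Warehouse3->Store1: 5 units
  Warehouse3->Store3: 80 units
  Warehouse4->Store2: 25 units
Optimal cost = 1220.
Saving = 1510 − 1220 = 290.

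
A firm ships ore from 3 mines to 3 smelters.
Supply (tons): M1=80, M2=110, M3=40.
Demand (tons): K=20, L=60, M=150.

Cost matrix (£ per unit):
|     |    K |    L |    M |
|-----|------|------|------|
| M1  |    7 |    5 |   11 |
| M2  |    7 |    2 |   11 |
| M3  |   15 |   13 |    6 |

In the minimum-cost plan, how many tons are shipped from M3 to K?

0

Solving gives:
  M1–M: 80 × £11 = £880
  M2–K: 20 × £7 = £140
  M2–L: 60 × £2 = £120
  M2–M: 30 × £11 = £330
  M3–M: 40 × £6 = £240
Total cost = £1710.
The route M3→K is not used.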